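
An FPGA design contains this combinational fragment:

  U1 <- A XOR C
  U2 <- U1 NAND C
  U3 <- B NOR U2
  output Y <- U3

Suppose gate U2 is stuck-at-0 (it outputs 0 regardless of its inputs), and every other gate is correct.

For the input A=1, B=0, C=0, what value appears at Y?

Propagate with U2 forced: U1=1, U2=0 [stuck-at-0], U3=1.
So Y = 1. (Without the fault it would be 0.)

1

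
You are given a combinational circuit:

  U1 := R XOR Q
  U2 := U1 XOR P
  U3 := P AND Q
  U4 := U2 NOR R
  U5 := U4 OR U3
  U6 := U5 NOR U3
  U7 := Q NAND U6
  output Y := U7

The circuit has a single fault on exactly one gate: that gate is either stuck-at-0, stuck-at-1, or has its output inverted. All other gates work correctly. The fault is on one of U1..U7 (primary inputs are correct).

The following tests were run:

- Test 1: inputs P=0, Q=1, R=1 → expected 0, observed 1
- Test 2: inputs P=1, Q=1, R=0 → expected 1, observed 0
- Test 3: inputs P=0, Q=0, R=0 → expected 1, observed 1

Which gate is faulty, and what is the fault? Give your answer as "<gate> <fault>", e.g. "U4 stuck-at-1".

Fault-free values for test 1 (P=0, Q=1, R=1): U1=0, U2=0, U3=0, U4=0, U5=0, U6=1, U7=0, giving Y=0. Observed 1.
Test 1: faults giving observed 1 are {U3 stuck-at-1, U3 inverted output, U4 stuck-at-1, U4 inverted output, U5 stuck-at-1, U5 inverted output, U6 stuck-at-0, U6 inverted output, U7 stuck-at-1, U7 inverted output}.
Test 2 (P=1, Q=1, R=0): fault-free U1=1, U2=0, U3=1, U4=1, U5=1, U6=0, U7=1 → 1; observed 0. Eliminates U3 stuck-at-1, U3 inverted output, U4 stuck-at-1, U4 inverted output, U5 stuck-at-1, U5 inverted output, U6 stuck-at-0, U7 stuck-at-1.
Test 3 (P=0, Q=0, R=0): fault-free U1=0, U2=0, U3=0, U4=1, U5=1, U6=0, U7=1 → 1; observed 1. Eliminates U7 inverted output.
Only U6 inverted output is consistent with every test.

U6 inverted output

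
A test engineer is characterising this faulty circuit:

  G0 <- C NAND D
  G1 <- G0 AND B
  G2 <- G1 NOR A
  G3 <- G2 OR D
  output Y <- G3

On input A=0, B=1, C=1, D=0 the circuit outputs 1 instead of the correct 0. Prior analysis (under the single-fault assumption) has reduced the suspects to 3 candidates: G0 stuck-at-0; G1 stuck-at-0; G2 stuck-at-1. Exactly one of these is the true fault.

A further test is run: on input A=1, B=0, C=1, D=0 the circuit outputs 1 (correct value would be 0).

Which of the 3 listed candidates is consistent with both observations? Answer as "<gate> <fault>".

G2 stuck-at-1

Evaluate each candidate on input A=1, B=0, C=1, D=0:
  G0 stuck-at-0: G0=0 [stuck-at-0], G1=0, G2=0, G3=0 → 0 — eliminated
  G1 stuck-at-0: G0=1, G1=0 [stuck-at-0], G2=0, G3=0 → 0 — eliminated
  G2 stuck-at-1: G0=1, G1=0, G2=1 [stuck-at-1], G3=1 → 1 — matches
Only G2 stuck-at-1 reproduces the observed 1.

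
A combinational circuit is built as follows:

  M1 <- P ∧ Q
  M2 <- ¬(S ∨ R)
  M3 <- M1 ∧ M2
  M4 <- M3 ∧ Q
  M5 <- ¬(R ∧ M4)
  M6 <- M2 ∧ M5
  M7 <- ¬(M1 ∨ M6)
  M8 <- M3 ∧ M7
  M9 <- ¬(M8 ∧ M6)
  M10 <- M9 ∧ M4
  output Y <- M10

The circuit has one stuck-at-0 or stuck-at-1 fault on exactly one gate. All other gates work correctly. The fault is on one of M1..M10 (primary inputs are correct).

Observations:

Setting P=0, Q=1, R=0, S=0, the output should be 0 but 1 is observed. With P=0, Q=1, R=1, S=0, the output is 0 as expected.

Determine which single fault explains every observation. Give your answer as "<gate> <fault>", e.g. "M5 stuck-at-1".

Fault-free values for test 1 (P=0, Q=1, R=0, S=0): M1=0, M2=1, M3=0, M4=0, M5=1, M6=1, M7=0, M8=0, M9=1, M10=0, giving Y=0. Observed 1.
Test 1: faults giving observed 1 are {M1 stuck-at-1, M3 stuck-at-1, M4 stuck-at-1, M10 stuck-at-1}.
Test 2 (P=0, Q=1, R=1, S=0): fault-free M1=0, M2=0, M3=0, M4=0, M5=1, M6=0, M7=1, M8=0, M9=1, M10=0 → 0; observed 0. Eliminates M3 stuck-at-1, M4 stuck-at-1, M10 stuck-at-1.
Only M1 stuck-at-1 is consistent with every test.

M1 stuck-at-1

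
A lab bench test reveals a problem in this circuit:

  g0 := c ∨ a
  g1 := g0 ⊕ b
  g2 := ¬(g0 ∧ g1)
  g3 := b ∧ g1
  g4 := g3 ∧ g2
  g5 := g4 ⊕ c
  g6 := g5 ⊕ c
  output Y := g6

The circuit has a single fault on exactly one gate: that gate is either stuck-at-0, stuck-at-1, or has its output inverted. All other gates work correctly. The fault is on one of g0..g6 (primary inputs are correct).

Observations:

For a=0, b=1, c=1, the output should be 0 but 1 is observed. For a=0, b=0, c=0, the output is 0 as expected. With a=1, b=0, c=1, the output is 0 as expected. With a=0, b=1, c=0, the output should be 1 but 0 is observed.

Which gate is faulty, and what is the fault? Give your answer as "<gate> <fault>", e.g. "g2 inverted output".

Fault-free values for test 1 (a=0, b=1, c=1): g0=1, g1=0, g2=1, g3=0, g4=0, g5=1, g6=0, giving Y=0. Observed 1.
Test 1: faults giving observed 1 are {g0 stuck-at-0, g0 inverted output, g3 stuck-at-1, g3 inverted output, g4 stuck-at-1, g4 inverted output, g5 stuck-at-0, g5 inverted output, g6 stuck-at-1, g6 inverted output}.
Test 2 (a=0, b=0, c=0): fault-free g0=0, g1=0, g2=1, g3=0, g4=0, g5=0, g6=0 → 0; observed 0. Eliminates g3 stuck-at-1, g3 inverted output, g4 stuck-at-1, g4 inverted output, g5 inverted output, g6 stuck-at-1, g6 inverted output.
Test 3 (a=1, b=0, c=1): fault-free g0=1, g1=1, g2=0, g3=0, g4=0, g5=1, g6=0 → 0; observed 0. Eliminates g5 stuck-at-0.
Test 4 (a=0, b=1, c=0): fault-free g0=0, g1=1, g2=1, g3=1, g4=1, g5=1, g6=1 → 1; observed 0. Eliminates g0 stuck-at-0.
Only g0 inverted output is consistent with every test.

g0 inverted output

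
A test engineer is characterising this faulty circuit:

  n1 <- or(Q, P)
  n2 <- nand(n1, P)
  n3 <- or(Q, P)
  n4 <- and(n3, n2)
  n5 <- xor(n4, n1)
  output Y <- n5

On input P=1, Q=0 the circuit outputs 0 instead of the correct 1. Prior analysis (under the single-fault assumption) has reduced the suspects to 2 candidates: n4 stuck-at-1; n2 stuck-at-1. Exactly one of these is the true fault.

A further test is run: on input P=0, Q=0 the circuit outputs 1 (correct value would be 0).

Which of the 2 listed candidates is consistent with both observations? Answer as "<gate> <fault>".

Evaluate each candidate on input P=0, Q=0:
  n4 stuck-at-1: n1=0, n2=1, n3=0, n4=1 [stuck-at-1], n5=1 → 1 — matches
  n2 stuck-at-1: n1=0, n2=1 [stuck-at-1], n3=0, n4=0, n5=0 → 0 — eliminated
Only n4 stuck-at-1 reproduces the observed 1.

n4 stuck-at-1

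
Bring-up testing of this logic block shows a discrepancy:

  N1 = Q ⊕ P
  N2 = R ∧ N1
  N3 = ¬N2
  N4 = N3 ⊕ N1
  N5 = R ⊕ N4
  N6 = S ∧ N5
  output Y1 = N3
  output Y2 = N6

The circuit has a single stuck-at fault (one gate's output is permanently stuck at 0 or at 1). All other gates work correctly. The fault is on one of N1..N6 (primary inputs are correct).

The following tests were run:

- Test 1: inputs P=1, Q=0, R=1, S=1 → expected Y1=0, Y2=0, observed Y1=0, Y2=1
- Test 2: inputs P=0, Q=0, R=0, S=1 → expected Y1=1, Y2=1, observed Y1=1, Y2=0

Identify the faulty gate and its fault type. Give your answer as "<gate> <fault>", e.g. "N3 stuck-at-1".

N4 stuck-at-0

Fault-free values for test 1 (P=1, Q=0, R=1, S=1): N1=1, N2=1, N3=0, N4=1, N5=0, N6=0, giving Y1=0, Y2=0. Observed Y1=0, Y2=1.
Test 1: faults giving observed Y1=0, Y2=1 are {N4 stuck-at-0, N5 stuck-at-1, N6 stuck-at-1}.
Test 2 (P=0, Q=0, R=0, S=1): fault-free N1=0, N2=0, N3=1, N4=1, N5=1, N6=1 → Y1=1, Y2=1; observed Y1=1, Y2=0. Eliminates N5 stuck-at-1, N6 stuck-at-1.
Only N4 stuck-at-0 is consistent with every test.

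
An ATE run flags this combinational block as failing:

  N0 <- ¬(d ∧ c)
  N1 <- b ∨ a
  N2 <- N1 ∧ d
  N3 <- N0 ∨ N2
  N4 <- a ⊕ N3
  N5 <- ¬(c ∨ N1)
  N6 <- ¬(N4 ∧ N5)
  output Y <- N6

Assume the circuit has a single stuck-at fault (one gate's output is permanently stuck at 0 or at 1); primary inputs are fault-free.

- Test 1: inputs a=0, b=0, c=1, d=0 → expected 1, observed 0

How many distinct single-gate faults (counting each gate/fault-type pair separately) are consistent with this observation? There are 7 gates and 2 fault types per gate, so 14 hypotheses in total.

Fault-free: N0=1, N1=0, N2=0, N3=1, N4=1, N5=0, N6=1 → 1. Observed 0.
  N0 stuck-at-0: output 1 ✗
  N0 stuck-at-1: output 1 ✗
  N1 stuck-at-0: output 1 ✗
  N1 stuck-at-1: output 1 ✗
  N2 stuck-at-0: output 1 ✗
  N2 stuck-at-1: output 1 ✗
  N3 stuck-at-0: output 1 ✗
  N3 stuck-at-1: output 1 ✗
  N4 stuck-at-0: output 1 ✗
  N4 stuck-at-1: output 1 ✗
  N5 stuck-at-0: output 1 ✗
  N5 stuck-at-1: output 0 ✓
  N6 stuck-at-0: output 0 ✓
  N6 stuck-at-1: output 1 ✗
Consistent faults: {N5 stuck-at-1, N6 stuck-at-0} — 2 in all.

2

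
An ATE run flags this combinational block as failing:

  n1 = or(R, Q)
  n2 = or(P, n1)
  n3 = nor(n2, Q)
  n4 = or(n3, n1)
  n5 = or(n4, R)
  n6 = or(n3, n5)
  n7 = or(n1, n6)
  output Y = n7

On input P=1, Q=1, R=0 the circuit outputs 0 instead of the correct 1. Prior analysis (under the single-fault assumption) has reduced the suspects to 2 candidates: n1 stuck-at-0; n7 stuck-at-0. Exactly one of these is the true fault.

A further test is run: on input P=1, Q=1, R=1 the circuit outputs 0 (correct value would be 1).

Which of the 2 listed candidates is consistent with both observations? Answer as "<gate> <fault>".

Evaluate each candidate on input P=1, Q=1, R=1:
  n1 stuck-at-0: n1=0 [stuck-at-0], n2=1, n3=0, n4=0, n5=1, n6=1, n7=1 → 1 — eliminated
  n7 stuck-at-0: n1=1, n2=1, n3=0, n4=1, n5=1, n6=1, n7=0 [stuck-at-0] → 0 — matches
Only n7 stuck-at-0 reproduces the observed 0.

n7 stuck-at-0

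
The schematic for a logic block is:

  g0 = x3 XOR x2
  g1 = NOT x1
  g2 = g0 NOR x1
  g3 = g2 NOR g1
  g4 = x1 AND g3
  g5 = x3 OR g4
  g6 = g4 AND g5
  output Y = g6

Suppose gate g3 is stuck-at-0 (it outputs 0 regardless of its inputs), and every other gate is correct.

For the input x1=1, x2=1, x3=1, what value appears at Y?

0

Propagate with g3 forced: g0=0, g1=0, g2=0, g3=0 [stuck-at-0], g4=0, g5=1, g6=0.
So Y = 0. (Without the fault it would be 1.)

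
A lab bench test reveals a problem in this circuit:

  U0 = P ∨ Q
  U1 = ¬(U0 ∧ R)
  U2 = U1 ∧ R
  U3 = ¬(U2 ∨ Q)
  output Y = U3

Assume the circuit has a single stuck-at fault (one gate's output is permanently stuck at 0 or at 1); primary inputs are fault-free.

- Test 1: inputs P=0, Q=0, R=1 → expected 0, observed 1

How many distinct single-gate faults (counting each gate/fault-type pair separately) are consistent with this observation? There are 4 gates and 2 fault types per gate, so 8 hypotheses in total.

Fault-free: U0=0, U1=1, U2=1, U3=0 → 0. Observed 1.
  U0 stuck-at-0: output 0 ✗
  U0 stuck-at-1: output 1 ✓
  U1 stuck-at-0: output 1 ✓
  U1 stuck-at-1: output 0 ✗
  U2 stuck-at-0: output 1 ✓
  U2 stuck-at-1: output 0 ✗
  U3 stuck-at-0: output 0 ✗
  U3 stuck-at-1: output 1 ✓
Consistent faults: {U0 stuck-at-1, U1 stuck-at-0, U2 stuck-at-0, U3 stuck-at-1} — 4 in all.

4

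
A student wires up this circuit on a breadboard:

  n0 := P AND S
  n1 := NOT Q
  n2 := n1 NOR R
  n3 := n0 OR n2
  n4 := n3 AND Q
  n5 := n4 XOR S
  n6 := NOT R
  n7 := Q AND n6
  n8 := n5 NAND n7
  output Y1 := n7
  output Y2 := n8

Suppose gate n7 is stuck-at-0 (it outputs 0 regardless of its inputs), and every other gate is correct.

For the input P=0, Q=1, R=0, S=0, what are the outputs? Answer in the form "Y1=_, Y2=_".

Propagate with n7 forced: n0=0, n1=0, n2=1, n3=1, n4=1, n5=1, n6=1, n7=0 [stuck-at-0], n8=1.
So the outputs are Y1=0, Y2=1. (Without the fault they would be Y1=1, Y2=0.)

Y1=0, Y2=1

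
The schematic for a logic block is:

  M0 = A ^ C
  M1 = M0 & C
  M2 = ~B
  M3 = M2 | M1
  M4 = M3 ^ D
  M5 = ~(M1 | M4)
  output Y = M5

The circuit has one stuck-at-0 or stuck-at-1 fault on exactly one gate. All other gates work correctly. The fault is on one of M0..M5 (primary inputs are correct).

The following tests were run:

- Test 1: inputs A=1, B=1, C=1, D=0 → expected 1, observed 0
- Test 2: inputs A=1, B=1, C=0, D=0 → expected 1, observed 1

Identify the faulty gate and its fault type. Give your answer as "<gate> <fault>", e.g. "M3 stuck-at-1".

Fault-free values for test 1 (A=1, B=1, C=1, D=0): M0=0, M1=0, M2=0, M3=0, M4=0, M5=1, giving Y=1. Observed 0.
Test 1: faults giving observed 0 are {M0 stuck-at-1, M1 stuck-at-1, M2 stuck-at-1, M3 stuck-at-1, M4 stuck-at-1, M5 stuck-at-0}.
Test 2 (A=1, B=1, C=0, D=0): fault-free M0=1, M1=0, M2=0, M3=0, M4=0, M5=1 → 1; observed 1. Eliminates M1 stuck-at-1, M2 stuck-at-1, M3 stuck-at-1, M4 stuck-at-1, M5 stuck-at-0.
Only M0 stuck-at-1 is consistent with every test.

M0 stuck-at-1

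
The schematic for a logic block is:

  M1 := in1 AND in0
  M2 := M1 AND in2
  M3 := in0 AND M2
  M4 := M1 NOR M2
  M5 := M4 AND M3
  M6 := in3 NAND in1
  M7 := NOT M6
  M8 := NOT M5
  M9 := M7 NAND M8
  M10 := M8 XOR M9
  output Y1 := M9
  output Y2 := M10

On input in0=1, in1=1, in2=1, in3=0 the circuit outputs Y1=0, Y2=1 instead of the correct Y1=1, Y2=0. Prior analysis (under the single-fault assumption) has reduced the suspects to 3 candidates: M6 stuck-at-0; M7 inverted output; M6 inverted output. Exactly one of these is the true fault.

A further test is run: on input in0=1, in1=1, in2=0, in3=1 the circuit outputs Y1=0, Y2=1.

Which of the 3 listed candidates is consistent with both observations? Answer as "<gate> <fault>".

M6 stuck-at-0

Evaluate each candidate on input in0=1, in1=1, in2=0, in3=1:
  M6 stuck-at-0: M1=1, M2=0, M3=0, M4=0, M5=0, M6=0 [stuck-at-0], M7=1, M8=1, M9=0, M10=1 → Y1=0, Y2=1 — matches
  M7 inverted output: M1=1, M2=0, M3=0, M4=0, M5=0, M6=0, M7=0 [inverted output], M8=1, M9=1, M10=0 → Y1=1, Y2=0 — eliminated
  M6 inverted output: M1=1, M2=0, M3=0, M4=0, M5=0, M6=1 [inverted output], M7=0, M8=1, M9=1, M10=0 → Y1=1, Y2=0 — eliminated
Only M6 stuck-at-0 reproduces the observed Y1=0, Y2=1.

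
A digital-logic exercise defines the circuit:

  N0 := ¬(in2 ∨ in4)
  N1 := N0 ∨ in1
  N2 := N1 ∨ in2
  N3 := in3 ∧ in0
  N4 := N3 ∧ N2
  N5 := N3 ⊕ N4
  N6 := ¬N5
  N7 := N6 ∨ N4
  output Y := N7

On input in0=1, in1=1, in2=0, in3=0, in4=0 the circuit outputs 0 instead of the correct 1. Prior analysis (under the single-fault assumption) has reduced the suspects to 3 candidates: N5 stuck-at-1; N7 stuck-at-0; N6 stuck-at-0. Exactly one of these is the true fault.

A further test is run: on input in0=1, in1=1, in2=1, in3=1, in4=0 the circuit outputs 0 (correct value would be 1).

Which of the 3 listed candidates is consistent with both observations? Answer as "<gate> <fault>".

N7 stuck-at-0

Evaluate each candidate on input in0=1, in1=1, in2=1, in3=1, in4=0:
  N5 stuck-at-1: N0=0, N1=1, N2=1, N3=1, N4=1, N5=1 [stuck-at-1], N6=0, N7=1 → 1 — eliminated
  N7 stuck-at-0: N0=0, N1=1, N2=1, N3=1, N4=1, N5=0, N6=1, N7=0 [stuck-at-0] → 0 — matches
  N6 stuck-at-0: N0=0, N1=1, N2=1, N3=1, N4=1, N5=0, N6=0 [stuck-at-0], N7=1 → 1 — eliminated
Only N7 stuck-at-0 reproduces the observed 0.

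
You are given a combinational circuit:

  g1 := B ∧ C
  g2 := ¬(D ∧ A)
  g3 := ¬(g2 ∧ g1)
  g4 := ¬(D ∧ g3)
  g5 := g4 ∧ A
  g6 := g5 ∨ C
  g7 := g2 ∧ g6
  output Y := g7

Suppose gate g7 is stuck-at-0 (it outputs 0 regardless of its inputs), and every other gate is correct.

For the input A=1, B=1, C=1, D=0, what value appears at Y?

Propagate with g7 forced: g1=1, g2=1, g3=0, g4=1, g5=1, g6=1, g7=0 [stuck-at-0].
So Y = 0. (Without the fault it would be 1.)

0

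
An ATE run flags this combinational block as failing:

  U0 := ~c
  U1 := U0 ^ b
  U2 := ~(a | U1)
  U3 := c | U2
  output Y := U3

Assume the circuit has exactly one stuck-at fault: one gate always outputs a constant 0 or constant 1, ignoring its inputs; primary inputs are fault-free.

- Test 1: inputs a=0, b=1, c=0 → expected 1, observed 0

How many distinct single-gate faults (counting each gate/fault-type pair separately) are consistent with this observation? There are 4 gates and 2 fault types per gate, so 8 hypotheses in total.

Fault-free: U0=1, U1=0, U2=1, U3=1 → 1. Observed 0.
  U0 stuck-at-0: output 0 ✓
  U0 stuck-at-1: output 1 ✗
  U1 stuck-at-0: output 1 ✗
  U1 stuck-at-1: output 0 ✓
  U2 stuck-at-0: output 0 ✓
  U2 stuck-at-1: output 1 ✗
  U3 stuck-at-0: output 0 ✓
  U3 stuck-at-1: output 1 ✗
Consistent faults: {U0 stuck-at-0, U1 stuck-at-1, U2 stuck-at-0, U3 stuck-at-0} — 4 in all.

4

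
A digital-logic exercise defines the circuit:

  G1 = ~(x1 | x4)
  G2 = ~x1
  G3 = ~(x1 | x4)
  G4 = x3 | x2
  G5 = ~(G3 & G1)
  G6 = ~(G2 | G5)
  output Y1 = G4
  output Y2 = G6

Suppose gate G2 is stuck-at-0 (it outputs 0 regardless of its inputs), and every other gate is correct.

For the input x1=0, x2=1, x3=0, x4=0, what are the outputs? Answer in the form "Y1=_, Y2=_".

Propagate with G2 forced: G1=1, G2=0 [stuck-at-0], G3=1, G4=1, G5=0, G6=1.
So the outputs are Y1=1, Y2=1. (Without the fault they would be Y1=1, Y2=0.)

Y1=1, Y2=1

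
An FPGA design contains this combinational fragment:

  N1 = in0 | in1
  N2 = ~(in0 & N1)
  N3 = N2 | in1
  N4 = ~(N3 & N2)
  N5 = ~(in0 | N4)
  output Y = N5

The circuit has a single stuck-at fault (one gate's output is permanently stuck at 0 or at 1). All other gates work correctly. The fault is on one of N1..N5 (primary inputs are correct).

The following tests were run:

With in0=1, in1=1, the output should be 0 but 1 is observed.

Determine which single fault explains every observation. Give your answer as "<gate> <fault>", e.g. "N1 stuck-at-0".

Fault-free values for test 1 (in0=1, in1=1): N1=1, N2=0, N3=1, N4=1, N5=0, giving Y=0. Observed 1.
Test 1: faults giving observed 1 are {N5 stuck-at-1}.
Only N5 stuck-at-1 is consistent with every test.

N5 stuck-at-1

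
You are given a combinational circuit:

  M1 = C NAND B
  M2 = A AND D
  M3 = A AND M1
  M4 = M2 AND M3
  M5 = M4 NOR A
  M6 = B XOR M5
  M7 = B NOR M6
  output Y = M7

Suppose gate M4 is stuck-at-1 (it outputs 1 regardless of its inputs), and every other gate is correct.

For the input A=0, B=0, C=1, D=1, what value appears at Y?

Propagate with M4 forced: M1=1, M2=0, M3=0, M4=1 [stuck-at-1], M5=0, M6=0, M7=1.
So Y = 1. (Without the fault it would be 0.)

1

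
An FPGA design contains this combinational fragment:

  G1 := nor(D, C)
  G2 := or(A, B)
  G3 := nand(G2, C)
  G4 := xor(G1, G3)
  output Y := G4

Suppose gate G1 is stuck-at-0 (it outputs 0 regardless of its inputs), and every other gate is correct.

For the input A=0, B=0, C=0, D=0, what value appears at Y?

Propagate with G1 forced: G1=0 [stuck-at-0], G2=0, G3=1, G4=1.
So Y = 1. (Without the fault it would be 0.)

1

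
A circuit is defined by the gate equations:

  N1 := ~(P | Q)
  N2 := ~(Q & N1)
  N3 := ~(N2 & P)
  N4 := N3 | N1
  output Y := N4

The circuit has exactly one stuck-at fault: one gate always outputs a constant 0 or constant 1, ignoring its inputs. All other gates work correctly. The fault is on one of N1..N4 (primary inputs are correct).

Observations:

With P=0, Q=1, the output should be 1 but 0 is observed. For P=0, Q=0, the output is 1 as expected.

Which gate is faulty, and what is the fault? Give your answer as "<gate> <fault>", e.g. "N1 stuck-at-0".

N3 stuck-at-0

Fault-free values for test 1 (P=0, Q=1): N1=0, N2=1, N3=1, N4=1, giving Y=1. Observed 0.
Test 1: faults giving observed 0 are {N3 stuck-at-0, N4 stuck-at-0}.
Test 2 (P=0, Q=0): fault-free N1=1, N2=1, N3=1, N4=1 → 1; observed 1. Eliminates N4 stuck-at-0.
Only N3 stuck-at-0 is consistent with every test.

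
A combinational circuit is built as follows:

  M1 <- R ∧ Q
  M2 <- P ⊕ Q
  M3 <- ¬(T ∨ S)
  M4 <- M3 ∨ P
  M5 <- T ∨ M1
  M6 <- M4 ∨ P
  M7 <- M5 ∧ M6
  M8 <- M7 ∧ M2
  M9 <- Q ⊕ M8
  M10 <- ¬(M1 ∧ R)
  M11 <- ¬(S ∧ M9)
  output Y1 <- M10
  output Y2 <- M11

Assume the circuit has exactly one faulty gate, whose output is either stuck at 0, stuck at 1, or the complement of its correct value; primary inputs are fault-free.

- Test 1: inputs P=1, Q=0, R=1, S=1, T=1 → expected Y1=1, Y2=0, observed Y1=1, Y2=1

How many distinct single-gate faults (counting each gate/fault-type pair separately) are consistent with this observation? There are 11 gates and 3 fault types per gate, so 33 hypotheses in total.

Fault-free: M1=0, M2=1, M3=0, M4=1, M5=1, M6=1, M7=1, M8=1, M9=1, M10=1, M11=0 → Y1=1, Y2=0. Observed Y1=1, Y2=1.
  M1: none of the 3 fault types match ✗
  M2: stuck-at-0, inverted output ✓; others ✗
  M3: none of the 3 fault types match ✗
  M4: none of the 3 fault types match ✗
  M5: stuck-at-0, inverted output ✓; others ✗
  M6: stuck-at-0, inverted output ✓; others ✗
  M7: stuck-at-0, inverted output ✓; others ✗
  M8: stuck-at-0, inverted output ✓; others ✗
  M9: stuck-at-0, inverted output ✓; others ✗
  M10: none of the 3 fault types match ✗
  M11: stuck-at-1, inverted output ✓; others ✗
Consistent faults: {M2 stuck-at-0, M2 inverted output, M5 stuck-at-0, M5 inverted output, M6 stuck-at-0, M6 inverted output, M7 stuck-at-0, M7 inverted output, M8 stuck-at-0, M8 inverted output, M9 stuck-at-0, M9 inverted output, M11 stuck-at-1, M11 inverted output} — 14 in all.

14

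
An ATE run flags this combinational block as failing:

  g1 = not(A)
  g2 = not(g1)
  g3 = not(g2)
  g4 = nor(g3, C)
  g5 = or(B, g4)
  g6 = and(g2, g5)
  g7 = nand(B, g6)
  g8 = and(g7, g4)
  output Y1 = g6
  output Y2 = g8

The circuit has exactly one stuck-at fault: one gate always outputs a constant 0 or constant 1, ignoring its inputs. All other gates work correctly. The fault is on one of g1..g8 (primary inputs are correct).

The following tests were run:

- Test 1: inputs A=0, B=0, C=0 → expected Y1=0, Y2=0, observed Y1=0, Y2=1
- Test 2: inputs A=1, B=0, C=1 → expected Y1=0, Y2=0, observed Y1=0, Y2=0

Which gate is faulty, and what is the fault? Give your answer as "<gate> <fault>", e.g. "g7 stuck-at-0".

Fault-free values for test 1 (A=0, B=0, C=0): g1=1, g2=0, g3=1, g4=0, g5=0, g6=0, g7=1, g8=0, giving Y1=0, Y2=0. Observed Y1=0, Y2=1.
Test 1: faults giving observed Y1=0, Y2=1 are {g3 stuck-at-0, g4 stuck-at-1, g8 stuck-at-1}.
Test 2 (A=1, B=0, C=1): fault-free g1=0, g2=1, g3=0, g4=0, g5=0, g6=0, g7=1, g8=0 → Y1=0, Y2=0; observed Y1=0, Y2=0. Eliminates g4 stuck-at-1, g8 stuck-at-1.
Only g3 stuck-at-0 is consistent with every test.

g3 stuck-at-0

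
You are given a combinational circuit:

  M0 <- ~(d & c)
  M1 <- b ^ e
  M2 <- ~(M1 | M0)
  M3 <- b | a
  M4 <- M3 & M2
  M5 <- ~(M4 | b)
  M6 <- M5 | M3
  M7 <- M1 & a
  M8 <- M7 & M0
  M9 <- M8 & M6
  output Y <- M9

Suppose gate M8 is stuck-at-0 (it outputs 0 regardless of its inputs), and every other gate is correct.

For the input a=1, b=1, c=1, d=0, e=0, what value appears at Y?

Propagate with M8 forced: M0=1, M1=1, M2=0, M3=1, M4=0, M5=0, M6=1, M7=1, M8=0 [stuck-at-0], M9=0.
So Y = 0. (Without the fault it would be 1.)

0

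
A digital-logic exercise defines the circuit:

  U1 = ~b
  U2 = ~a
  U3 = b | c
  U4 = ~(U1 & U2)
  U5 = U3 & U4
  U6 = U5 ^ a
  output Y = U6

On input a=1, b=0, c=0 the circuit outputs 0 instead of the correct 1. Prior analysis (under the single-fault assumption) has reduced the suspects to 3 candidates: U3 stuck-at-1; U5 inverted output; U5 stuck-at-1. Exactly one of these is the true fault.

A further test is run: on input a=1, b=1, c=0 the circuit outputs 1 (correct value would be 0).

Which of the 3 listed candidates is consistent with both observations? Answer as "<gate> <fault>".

U5 inverted output

Evaluate each candidate on input a=1, b=1, c=0:
  U3 stuck-at-1: U1=0, U2=0, U3=1 [stuck-at-1], U4=1, U5=1, U6=0 → 0 — eliminated
  U5 inverted output: U1=0, U2=0, U3=1, U4=1, U5=0 [inverted output], U6=1 → 1 — matches
  U5 stuck-at-1: U1=0, U2=0, U3=1, U4=1, U5=1 [stuck-at-1], U6=0 → 0 — eliminated
Only U5 inverted output reproduces the observed 1.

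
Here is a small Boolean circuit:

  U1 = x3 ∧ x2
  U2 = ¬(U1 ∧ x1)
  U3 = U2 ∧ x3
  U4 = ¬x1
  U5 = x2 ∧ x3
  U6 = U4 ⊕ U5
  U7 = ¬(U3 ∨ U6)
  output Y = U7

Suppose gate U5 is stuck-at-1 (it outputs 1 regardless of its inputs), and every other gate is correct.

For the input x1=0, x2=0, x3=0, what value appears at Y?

Propagate with U5 forced: U1=0, U2=1, U3=0, U4=1, U5=1 [stuck-at-1], U6=0, U7=1.
So Y = 1. (Without the fault it would be 0.)

1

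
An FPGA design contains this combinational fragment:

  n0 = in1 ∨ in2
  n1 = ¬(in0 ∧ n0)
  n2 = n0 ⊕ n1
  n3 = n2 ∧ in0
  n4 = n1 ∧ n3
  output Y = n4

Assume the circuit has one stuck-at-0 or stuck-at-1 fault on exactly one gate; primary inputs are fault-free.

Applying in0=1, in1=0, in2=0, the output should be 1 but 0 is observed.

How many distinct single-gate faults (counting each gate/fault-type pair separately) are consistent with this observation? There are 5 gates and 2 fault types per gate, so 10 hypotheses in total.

Fault-free: n0=0, n1=1, n2=1, n3=1, n4=1 → 1. Observed 0.
  n0 stuck-at-0: output 1 ✗
  n0 stuck-at-1: output 0 ✓
  n1 stuck-at-0: output 0 ✓
  n1 stuck-at-1: output 1 ✗
  n2 stuck-at-0: output 0 ✓
  n2 stuck-at-1: output 1 ✗
  n3 stuck-at-0: output 0 ✓
  n3 stuck-at-1: output 1 ✗
  n4 stuck-at-0: output 0 ✓
  n4 stuck-at-1: output 1 ✗
Consistent faults: {n0 stuck-at-1, n1 stuck-at-0, n2 stuck-at-0, n3 stuck-at-0, n4 stuck-at-0} — 5 in all.

5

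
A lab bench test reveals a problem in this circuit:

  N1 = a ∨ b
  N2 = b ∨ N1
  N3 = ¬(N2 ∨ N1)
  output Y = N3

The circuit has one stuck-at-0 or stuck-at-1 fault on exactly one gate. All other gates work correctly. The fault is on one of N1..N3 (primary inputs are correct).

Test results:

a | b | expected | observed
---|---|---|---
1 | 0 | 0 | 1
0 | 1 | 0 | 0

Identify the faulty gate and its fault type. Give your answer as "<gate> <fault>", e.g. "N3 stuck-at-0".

Fault-free values for test 1 (a=1, b=0): N1=1, N2=1, N3=0, giving Y=0. Observed 1.
Test 1: faults giving observed 1 are {N1 stuck-at-0, N3 stuck-at-1}.
Test 2 (a=0, b=1): fault-free N1=1, N2=1, N3=0 → 0; observed 0. Eliminates N3 stuck-at-1.
Only N1 stuck-at-0 is consistent with every test.

N1 stuck-at-0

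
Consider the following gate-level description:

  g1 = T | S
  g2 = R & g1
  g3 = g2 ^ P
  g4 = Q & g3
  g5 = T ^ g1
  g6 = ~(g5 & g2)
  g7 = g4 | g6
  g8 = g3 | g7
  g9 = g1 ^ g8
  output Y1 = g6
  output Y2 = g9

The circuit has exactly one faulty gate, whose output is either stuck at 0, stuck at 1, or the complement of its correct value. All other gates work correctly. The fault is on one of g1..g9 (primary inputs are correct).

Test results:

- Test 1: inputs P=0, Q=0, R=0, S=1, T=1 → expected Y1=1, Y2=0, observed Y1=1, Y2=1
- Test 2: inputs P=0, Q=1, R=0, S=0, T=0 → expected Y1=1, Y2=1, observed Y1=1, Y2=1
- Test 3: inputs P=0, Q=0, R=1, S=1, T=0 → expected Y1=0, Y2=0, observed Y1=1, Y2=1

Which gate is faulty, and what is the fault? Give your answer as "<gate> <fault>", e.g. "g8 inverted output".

Fault-free values for test 1 (P=0, Q=0, R=0, S=1, T=1): g1=1, g2=0, g3=0, g4=0, g5=0, g6=1, g7=1, g8=1, g9=0, giving Y1=1, Y2=0. Observed Y1=1, Y2=1.
Test 1: faults giving observed Y1=1, Y2=1 are {g1 stuck-at-0, g1 inverted output, g7 stuck-at-0, g7 inverted output, g8 stuck-at-0, g8 inverted output, g9 stuck-at-1, g9 inverted output}.
Test 2 (P=0, Q=1, R=0, S=0, T=0): fault-free g1=0, g2=0, g3=0, g4=0, g5=0, g6=1, g7=1, g8=1, g9=1 → Y1=1, Y2=1; observed Y1=1, Y2=1. Eliminates g1 inverted output, g7 stuck-at-0, g7 inverted output, g8 stuck-at-0, g8 inverted output, g9 inverted output.
Test 3 (P=0, Q=0, R=1, S=1, T=0): fault-free g1=1, g2=1, g3=1, g4=0, g5=1, g6=0, g7=0, g8=1, g9=0 → Y1=0, Y2=0; observed Y1=1, Y2=1. Eliminates g9 stuck-at-1.
Only g1 stuck-at-0 is consistent with every test.

g1 stuck-at-0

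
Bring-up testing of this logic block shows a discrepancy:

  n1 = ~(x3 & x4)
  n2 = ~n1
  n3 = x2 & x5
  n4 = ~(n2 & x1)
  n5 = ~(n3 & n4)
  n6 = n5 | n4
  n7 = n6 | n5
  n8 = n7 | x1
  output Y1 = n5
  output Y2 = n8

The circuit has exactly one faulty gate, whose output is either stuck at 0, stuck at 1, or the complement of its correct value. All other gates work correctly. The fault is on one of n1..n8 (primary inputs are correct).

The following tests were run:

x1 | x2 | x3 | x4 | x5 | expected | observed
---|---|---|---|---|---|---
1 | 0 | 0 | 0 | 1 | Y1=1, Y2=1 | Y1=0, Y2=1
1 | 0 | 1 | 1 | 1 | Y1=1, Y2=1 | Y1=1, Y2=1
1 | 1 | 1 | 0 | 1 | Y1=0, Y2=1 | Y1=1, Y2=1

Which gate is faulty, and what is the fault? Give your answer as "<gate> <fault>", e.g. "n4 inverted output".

n3 inverted output

Fault-free values for test 1 (x1=1, x2=0, x3=0, x4=0, x5=1): n1=1, n2=0, n3=0, n4=1, n5=1, n6=1, n7=1, n8=1, giving Y1=1, Y2=1. Observed Y1=0, Y2=1.
Test 1: faults giving observed Y1=0, Y2=1 are {n3 stuck-at-1, n3 inverted output, n5 stuck-at-0, n5 inverted output}.
Test 2 (x1=1, x2=0, x3=1, x4=1, x5=1): fault-free n1=0, n2=1, n3=0, n4=0, n5=1, n6=1, n7=1, n8=1 → Y1=1, Y2=1; observed Y1=1, Y2=1. Eliminates n5 stuck-at-0, n5 inverted output.
Test 3 (x1=1, x2=1, x3=1, x4=0, x5=1): fault-free n1=1, n2=0, n3=1, n4=1, n5=0, n6=1, n7=1, n8=1 → Y1=0, Y2=1; observed Y1=1, Y2=1. Eliminates n3 stuck-at-1.
Only n3 inverted output is consistent with every test.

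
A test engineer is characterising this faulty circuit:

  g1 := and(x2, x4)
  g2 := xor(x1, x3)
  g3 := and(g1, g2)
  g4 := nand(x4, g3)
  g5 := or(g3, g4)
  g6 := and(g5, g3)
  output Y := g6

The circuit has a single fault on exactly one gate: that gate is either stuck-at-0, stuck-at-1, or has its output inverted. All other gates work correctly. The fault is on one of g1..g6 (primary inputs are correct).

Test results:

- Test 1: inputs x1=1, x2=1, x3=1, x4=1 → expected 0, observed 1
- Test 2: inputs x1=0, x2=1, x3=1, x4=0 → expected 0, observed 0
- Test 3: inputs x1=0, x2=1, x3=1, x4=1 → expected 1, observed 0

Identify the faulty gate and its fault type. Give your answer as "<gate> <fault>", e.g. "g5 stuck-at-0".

g2 inverted output

Fault-free values for test 1 (x1=1, x2=1, x3=1, x4=1): g1=1, g2=0, g3=0, g4=1, g5=1, g6=0, giving Y=0. Observed 1.
Test 1: faults giving observed 1 are {g2 stuck-at-1, g2 inverted output, g3 stuck-at-1, g3 inverted output, g6 stuck-at-1, g6 inverted output}.
Test 2 (x1=0, x2=1, x3=1, x4=0): fault-free g1=0, g2=1, g3=0, g4=1, g5=1, g6=0 → 0; observed 0. Eliminates g3 stuck-at-1, g3 inverted output, g6 stuck-at-1, g6 inverted output.
Test 3 (x1=0, x2=1, x3=1, x4=1): fault-free g1=1, g2=1, g3=1, g4=0, g5=1, g6=1 → 1; observed 0. Eliminates g2 stuck-at-1.
Only g2 inverted output is consistent with every test.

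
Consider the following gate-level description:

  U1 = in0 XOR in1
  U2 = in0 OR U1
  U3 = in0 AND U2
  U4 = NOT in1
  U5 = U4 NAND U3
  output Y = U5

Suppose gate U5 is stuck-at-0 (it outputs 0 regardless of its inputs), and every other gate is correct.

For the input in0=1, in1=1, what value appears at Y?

0

Propagate with U5 forced: U1=0, U2=1, U3=1, U4=0, U5=0 [stuck-at-0].
So Y = 0. (Without the fault it would be 1.)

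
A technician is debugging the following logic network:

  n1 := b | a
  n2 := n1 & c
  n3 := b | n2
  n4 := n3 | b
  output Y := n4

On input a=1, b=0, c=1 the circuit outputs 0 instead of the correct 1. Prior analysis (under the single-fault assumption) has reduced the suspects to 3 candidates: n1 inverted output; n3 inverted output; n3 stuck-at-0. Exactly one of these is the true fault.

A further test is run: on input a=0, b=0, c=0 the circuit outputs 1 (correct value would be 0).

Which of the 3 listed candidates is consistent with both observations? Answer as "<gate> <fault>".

n3 inverted output

Evaluate each candidate on input a=0, b=0, c=0:
  n1 inverted output: n1=1 [inverted output], n2=0, n3=0, n4=0 → 0 — eliminated
  n3 inverted output: n1=0, n2=0, n3=1 [inverted output], n4=1 → 1 — matches
  n3 stuck-at-0: n1=0, n2=0, n3=0 [stuck-at-0], n4=0 → 0 — eliminated
Only n3 inverted output reproduces the observed 1.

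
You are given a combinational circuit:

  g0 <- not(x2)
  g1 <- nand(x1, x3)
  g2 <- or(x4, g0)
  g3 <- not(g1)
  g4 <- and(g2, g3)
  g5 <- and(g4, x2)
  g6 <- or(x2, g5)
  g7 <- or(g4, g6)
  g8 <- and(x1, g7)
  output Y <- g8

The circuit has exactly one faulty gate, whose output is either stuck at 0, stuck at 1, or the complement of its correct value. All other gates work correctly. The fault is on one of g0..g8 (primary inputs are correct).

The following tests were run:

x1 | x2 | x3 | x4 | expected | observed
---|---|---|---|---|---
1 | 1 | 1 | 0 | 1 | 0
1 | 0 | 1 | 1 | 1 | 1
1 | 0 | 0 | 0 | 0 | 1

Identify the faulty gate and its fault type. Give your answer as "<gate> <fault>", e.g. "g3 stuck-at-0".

Fault-free values for test 1 (x1=1, x2=1, x3=1, x4=0): g0=0, g1=0, g2=0, g3=1, g4=0, g5=0, g6=1, g7=1, g8=1, giving Y=1. Observed 0.
Test 1: faults giving observed 0 are {g6 stuck-at-0, g6 inverted output, g7 stuck-at-0, g7 inverted output, g8 stuck-at-0, g8 inverted output}.
Test 2 (x1=1, x2=0, x3=1, x4=1): fault-free g0=1, g1=0, g2=1, g3=1, g4=1, g5=0, g6=0, g7=1, g8=1 → 1; observed 1. Eliminates g7 stuck-at-0, g7 inverted output, g8 stuck-at-0, g8 inverted output.
Test 3 (x1=1, x2=0, x3=0, x4=0): fault-free g0=1, g1=1, g2=1, g3=0, g4=0, g5=0, g6=0, g7=0, g8=0 → 0; observed 1. Eliminates g6 stuck-at-0.
Only g6 inverted output is consistent with every test.

g6 inverted output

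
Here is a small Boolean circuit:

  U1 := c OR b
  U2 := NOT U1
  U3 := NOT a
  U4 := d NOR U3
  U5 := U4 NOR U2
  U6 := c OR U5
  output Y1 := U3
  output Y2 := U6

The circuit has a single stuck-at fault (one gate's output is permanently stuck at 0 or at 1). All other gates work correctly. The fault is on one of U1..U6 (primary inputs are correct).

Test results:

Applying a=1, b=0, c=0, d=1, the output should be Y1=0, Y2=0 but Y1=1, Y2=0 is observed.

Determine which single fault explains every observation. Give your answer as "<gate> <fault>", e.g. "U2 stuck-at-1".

Fault-free values for test 1 (a=1, b=0, c=0, d=1): U1=0, U2=1, U3=0, U4=0, U5=0, U6=0, giving Y1=0, Y2=0. Observed Y1=1, Y2=0.
Test 1: faults giving observed Y1=1, Y2=0 are {U3 stuck-at-1}.
Only U3 stuck-at-1 is consistent with every test.

U3 stuck-at-1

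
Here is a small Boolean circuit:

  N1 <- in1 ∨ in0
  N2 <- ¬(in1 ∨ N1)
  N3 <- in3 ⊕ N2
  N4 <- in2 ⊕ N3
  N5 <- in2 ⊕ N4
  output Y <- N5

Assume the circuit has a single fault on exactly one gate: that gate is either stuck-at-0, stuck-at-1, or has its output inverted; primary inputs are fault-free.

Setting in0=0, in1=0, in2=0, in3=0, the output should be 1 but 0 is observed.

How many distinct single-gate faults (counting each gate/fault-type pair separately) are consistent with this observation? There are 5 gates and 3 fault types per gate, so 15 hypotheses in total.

Fault-free: N1=0, N2=1, N3=1, N4=1, N5=1 → 1. Observed 0.
  N1: stuck-at-1, inverted output ✓; others ✗
  N2: stuck-at-0, inverted output ✓; others ✗
  N3: stuck-at-0, inverted output ✓; others ✗
  N4: stuck-at-0, inverted output ✓; others ✗
  N5: stuck-at-0, inverted output ✓; others ✗
Consistent faults: {N1 stuck-at-1, N1 inverted output, N2 stuck-at-0, N2 inverted output, N3 stuck-at-0, N3 inverted output, N4 stuck-at-0, N4 inverted output, N5 stuck-at-0, N5 inverted output} — 10 in all.

10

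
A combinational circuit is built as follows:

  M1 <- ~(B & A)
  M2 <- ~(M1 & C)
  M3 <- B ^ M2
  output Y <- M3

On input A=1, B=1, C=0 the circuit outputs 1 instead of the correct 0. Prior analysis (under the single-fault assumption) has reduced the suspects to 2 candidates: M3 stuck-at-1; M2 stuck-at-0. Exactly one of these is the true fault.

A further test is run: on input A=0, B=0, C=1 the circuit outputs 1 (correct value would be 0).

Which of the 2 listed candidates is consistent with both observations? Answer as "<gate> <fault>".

M3 stuck-at-1

Evaluate each candidate on input A=0, B=0, C=1:
  M3 stuck-at-1: M1=1, M2=0, M3=1 [stuck-at-1] → 1 — matches
  M2 stuck-at-0: M1=1, M2=0 [stuck-at-0], M3=0 → 0 — eliminated
Only M3 stuck-at-1 reproduces the observed 1.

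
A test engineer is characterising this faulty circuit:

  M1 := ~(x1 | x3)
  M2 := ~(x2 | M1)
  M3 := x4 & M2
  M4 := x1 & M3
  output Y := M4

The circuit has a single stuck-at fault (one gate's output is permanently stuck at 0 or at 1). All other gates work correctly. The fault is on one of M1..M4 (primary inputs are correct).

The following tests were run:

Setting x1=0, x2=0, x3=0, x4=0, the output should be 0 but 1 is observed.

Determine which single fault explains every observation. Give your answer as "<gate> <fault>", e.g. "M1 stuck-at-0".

Fault-free values for test 1 (x1=0, x2=0, x3=0, x4=0): M1=1, M2=0, M3=0, M4=0, giving Y=0. Observed 1.
Test 1: faults giving observed 1 are {M4 stuck-at-1}.
Only M4 stuck-at-1 is consistent with every test.

M4 stuck-at-1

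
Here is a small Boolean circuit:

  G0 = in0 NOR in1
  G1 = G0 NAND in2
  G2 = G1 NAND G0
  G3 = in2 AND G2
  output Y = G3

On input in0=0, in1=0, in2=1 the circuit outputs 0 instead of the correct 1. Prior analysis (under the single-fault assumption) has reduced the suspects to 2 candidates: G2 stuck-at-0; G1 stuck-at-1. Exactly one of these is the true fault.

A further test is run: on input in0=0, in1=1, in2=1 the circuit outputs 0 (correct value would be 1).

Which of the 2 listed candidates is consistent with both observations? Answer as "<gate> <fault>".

Evaluate each candidate on input in0=0, in1=1, in2=1:
  G2 stuck-at-0: G0=0, G1=1, G2=0 [stuck-at-0], G3=0 → 0 — matches
  G1 stuck-at-1: G0=0, G1=1 [stuck-at-1], G2=1, G3=1 → 1 — eliminated
Only G2 stuck-at-0 reproduces the observed 0.

G2 stuck-at-0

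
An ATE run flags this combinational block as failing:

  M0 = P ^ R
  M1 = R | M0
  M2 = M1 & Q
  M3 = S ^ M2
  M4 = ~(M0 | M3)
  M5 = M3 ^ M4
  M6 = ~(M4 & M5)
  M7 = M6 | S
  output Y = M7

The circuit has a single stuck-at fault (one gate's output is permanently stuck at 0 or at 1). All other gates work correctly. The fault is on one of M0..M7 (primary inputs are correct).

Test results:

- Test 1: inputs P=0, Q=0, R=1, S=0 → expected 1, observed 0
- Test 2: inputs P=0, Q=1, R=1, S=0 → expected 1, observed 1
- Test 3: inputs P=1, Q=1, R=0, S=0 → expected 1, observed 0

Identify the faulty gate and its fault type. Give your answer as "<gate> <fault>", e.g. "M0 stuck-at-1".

M0 stuck-at-0

Fault-free values for test 1 (P=0, Q=0, R=1, S=0): M0=1, M1=1, M2=0, M3=0, M4=0, M5=0, M6=1, M7=1, giving Y=1. Observed 0.
Test 1: faults giving observed 0 are {M0 stuck-at-0, M4 stuck-at-1, M6 stuck-at-0, M7 stuck-at-0}.
Test 2 (P=0, Q=1, R=1, S=0): fault-free M0=1, M1=1, M2=1, M3=1, M4=0, M5=1, M6=1, M7=1 → 1; observed 1. Eliminates M6 stuck-at-0, M7 stuck-at-0.
Test 3 (P=1, Q=1, R=0, S=0): fault-free M0=1, M1=1, M2=1, M3=1, M4=0, M5=1, M6=1, M7=1 → 1; observed 0. Eliminates M4 stuck-at-1.
Only M0 stuck-at-0 is consistent with every test.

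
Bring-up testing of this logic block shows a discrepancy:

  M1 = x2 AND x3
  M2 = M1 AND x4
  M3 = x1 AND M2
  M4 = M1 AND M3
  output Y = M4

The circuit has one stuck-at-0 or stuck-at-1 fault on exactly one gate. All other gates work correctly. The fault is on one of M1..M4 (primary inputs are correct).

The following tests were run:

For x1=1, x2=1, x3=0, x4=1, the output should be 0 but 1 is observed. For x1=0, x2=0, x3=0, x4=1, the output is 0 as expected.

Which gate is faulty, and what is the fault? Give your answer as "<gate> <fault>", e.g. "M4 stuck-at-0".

Fault-free values for test 1 (x1=1, x2=1, x3=0, x4=1): M1=0, M2=0, M3=0, M4=0, giving Y=0. Observed 1.
Test 1: faults giving observed 1 are {M1 stuck-at-1, M4 stuck-at-1}.
Test 2 (x1=0, x2=0, x3=0, x4=1): fault-free M1=0, M2=0, M3=0, M4=0 → 0; observed 0. Eliminates M4 stuck-at-1.
Only M1 stuck-at-1 is consistent with every test.

M1 stuck-at-1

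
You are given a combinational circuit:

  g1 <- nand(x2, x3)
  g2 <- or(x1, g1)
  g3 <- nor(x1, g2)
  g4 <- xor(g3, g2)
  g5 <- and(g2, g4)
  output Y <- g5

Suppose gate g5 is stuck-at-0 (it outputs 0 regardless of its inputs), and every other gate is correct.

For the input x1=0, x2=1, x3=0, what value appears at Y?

0

Propagate with g5 forced: g1=1, g2=1, g3=0, g4=1, g5=0 [stuck-at-0].
So Y = 0. (Without the fault it would be 1.)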